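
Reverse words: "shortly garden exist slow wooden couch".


Original: "shortly garden exist slow wooden couch"
Words (1..n): shortly | garden | exist | slow | wooden | couch
Reversed (n..1): couch | wooden | slow | exist | garden | shortly
Result = "couch wooden slow exist garden shortly"


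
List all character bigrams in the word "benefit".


Word: "benefit" (length 7)
Number of bigrams = 7 - 2 + 1 = 6
  Position 0: "be"
  Position 1: "en"
  Position 2: "ne"
  Position 3: "ef"
  Position 4: "fi"
  Position 5: "it"
Bigrams = "be", "en", "ne", "ef", "fi", "it"


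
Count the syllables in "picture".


Word: "picture"
Syllable breakdown: pic / ture
Counting: 2 parts
= 2 syllables


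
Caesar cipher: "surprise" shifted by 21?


Word: "surprise"
Shift: 21
Each letter → (letter + shift) mod 26:
  's' (18) + 21 = 13 → 'n'
  'u' (20) + 21 = 15 → 'p'
  'r' (17) + 21 = 12 → 'm'
  'p' (15) + 21 = 10 → 'k'
  'r' (17) + 21 = 12 → 'm'
  'i' (8) + 21 = 3 → 'd'
  's' (18) + 21 = 13 → 'n'
  'e' (4) + 21 = 25 → 'z'
Result = "npmkmdnz"


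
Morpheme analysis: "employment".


Word: "employment"
Morphemes: employ | -ment
Each morpheme carries meaning
= 2 morphemes


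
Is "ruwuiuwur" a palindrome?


Word: "ruwuiuwur"
Reversed: "ruwuiuwur"
Forward == Backward? ruwuiuwur == ruwuiuwur
Palindrome = Yes


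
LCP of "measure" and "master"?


Word 1: "measure"
Word 2: "master"
Comparing from start:
  Pos 0: 'm' == 'm'
  Pos 1: 'e' != 'a' (stop)
LCP = "m" (length 1)


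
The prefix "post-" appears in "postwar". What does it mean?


Prefix: post-
Example: postwar (post- + war)
Meaning = after


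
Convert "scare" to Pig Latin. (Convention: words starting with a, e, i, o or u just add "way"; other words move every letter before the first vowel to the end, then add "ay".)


Word: "scare"
Starts with consonant(s) → move to end, add 'ay'
Consonant cluster: "sc"
Pig Latin = "arescay"


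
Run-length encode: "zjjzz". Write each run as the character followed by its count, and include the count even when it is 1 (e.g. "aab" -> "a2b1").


String: "zjjzz"
Scanning for consecutive runs:
  'z' x 1
  'j' x 2
  'z' x 2
RLE = "z1j2z2"


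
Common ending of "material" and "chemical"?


Word 1: "material"
Word 2: "chemical"
Comparing from end:
  Pos -1: 'l' == 'l'
  Pos -2: 'a' == 'a'
  Pos -3: 'i' != 'c' (stop)
LCS = "al" (length 2)


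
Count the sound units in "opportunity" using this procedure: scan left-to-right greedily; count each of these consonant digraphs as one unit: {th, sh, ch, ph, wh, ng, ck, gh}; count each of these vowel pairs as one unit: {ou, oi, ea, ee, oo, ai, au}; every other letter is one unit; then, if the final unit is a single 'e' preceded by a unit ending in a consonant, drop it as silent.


Word: "opportunity" (11 letters)
Left-to-right scan:
  (1) 'o' (letter)
  (2) 'p' (letter)
  (3) 'p' (letter)
  (4) 'o' (letter)
  (5) 'r' (letter)
  (6) 't' (letter)
  (7) 'u' (letter)
  (8) 'n' (letter)
  (9) 'i' (letter)
  (10) 't' (letter)
  (11) 'y' (letter)
Units from scan: 11
Sound units = 11 units


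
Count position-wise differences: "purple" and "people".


Comparing character by character (same length = 6):
  Pos 0: 'p' vs 'p' =
  Pos 1: 'u' vs 'e' !=
  Pos 2: 'r' vs 'o' !=
  Pos 3: 'p' vs 'p' =
  Pos 4: 'l' vs 'l' =
  Pos 5: 'e' vs 'e' =
Hamming distance = 2


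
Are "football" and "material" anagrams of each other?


Word 1: "football" → sorted: abflloot
Word 2: "material" → sorted: aaeilmrt
Same letters? abflloot != aaeilmrt
Anagram = No


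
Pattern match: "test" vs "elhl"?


Pattern of "test": [0, 1, 2, 0]
Pattern of "elhl": [0, 1, 2, 1]
Patterns do not match
Same pattern = No


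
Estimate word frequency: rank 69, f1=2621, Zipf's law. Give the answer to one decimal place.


Zipf's law: f(r) = f(1) / r
f(1) = 2621
f(69) = 2621 / 69
= 38.0 occurrences


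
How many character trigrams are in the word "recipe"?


Word: "recipe" (length 6)
Number of 3-grams = length - 3 + 1 = 6 - 3 + 1
= 4


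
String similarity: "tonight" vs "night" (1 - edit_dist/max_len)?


Word 1: "tonight" (length 7)
Word 2: "night" (length 5)
One optimal edit sequence:
  1. delete 't'  (+1)
  2. delete 'o'  (+1)
  3. keep 'n'
  4. keep 'i'
  5. keep 'g'
  6. keep 'h'
  7. keep 't'
Edit distance = 2
Max length = max(7, 5) = 7
Similarity = 1 - 2/7
= 0.7143


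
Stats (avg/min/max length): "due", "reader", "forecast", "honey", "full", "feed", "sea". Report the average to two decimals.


Lengths: "due"=3, "reader"=6, "forecast"=8, "honey"=5, "full"=4, "feed"=4, "sea"=3
Sum = 33, Count = 7
Average = 33/7 = 4.71
= avg=4.71, min=3, max=8


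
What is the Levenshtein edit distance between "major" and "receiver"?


Word 1: "major" (length 5)
Word 2: "receiver" (length 8)
One optimal edit sequence (insert/delete/substitute each cost 1):
  1. insert 'r'  (+1)
  2. insert 'e'  (+1)
  3. insert 'c'  (+1)
  4. substitute 'm' -> 'e'  (+1)
  5. substitute 'a' -> 'i'  (+1)
  6. substitute 'j' -> 'v'  (+1)
  7. substitute 'o' -> 'e'  (+1)
  8. keep 'r'
Total edit operations: 7
Edit distance = 7


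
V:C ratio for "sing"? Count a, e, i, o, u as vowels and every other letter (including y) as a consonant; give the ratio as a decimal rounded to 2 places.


Word: "sing"
Vowels (a,e,i,o,u): 1
Consonants: 3
Ratio = 1/3
= 0.33


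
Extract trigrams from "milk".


Word: "milk" (length 4)
Number of trigrams = 4 - 3 + 1 = 2
  Position 0: "mil"
  Position 1: "ilk"
Trigrams = "mil", "ilk"


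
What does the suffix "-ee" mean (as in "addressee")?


Suffix: -ee
Example: addressee = address + -ee
Meaning = one who receives


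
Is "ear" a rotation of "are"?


Word: "are", Candidate: "ear"
Method: check if candidate is substring of word+word
"areare" contains "ear"? Yes
Is rotation = Yes


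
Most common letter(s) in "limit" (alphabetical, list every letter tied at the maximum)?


Word: "limit"
Letter counts:
  'i': 2
  'l': 1
  'm': 1
  't': 1
Maximum count = 2
Most frequent = 'i' (2 times each)


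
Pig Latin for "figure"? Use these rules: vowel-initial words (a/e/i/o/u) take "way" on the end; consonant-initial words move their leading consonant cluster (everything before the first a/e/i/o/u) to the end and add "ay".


Word: "figure"
Starts with consonant(s) → move to end, add 'ay'
Consonant cluster: "f"
Pig Latin = "igurefay"


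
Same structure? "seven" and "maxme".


Pattern of "seven": [0, 1, 2, 1, 3]
Pattern of "maxme": [0, 1, 2, 0, 3]
Patterns do not match
Same pattern = No


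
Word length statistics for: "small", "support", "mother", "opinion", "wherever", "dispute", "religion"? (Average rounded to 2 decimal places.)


Lengths: "small"=5, "support"=7, "mother"=6, "opinion"=7, "wherever"=8, "dispute"=7, "religion"=8
Sum = 48, Count = 7
Average = 48/7 = 6.86
= avg=6.86, min=5, max=8


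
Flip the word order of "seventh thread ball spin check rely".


Original: "seventh thread ball spin check rely"
Words (1..n): seventh | thread | ball | spin | check | rely
Reversed (n..1): rely | check | spin | ball | thread | seventh
Result = "rely check spin ball thread seventh"


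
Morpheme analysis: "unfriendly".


Word: "unfriendly"
Morphemes: un- | friend | -ly
Each morpheme carries meaning
= 3 morphemes


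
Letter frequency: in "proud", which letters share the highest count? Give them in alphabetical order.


Word: "proud"
Letter counts:
  'd': 1
  'o': 1
  'p': 1
  'r': 1
  'u': 1
Maximum count = 1
Most frequent = 'd', 'o', 'p', 'r', 'u' (1 time each)


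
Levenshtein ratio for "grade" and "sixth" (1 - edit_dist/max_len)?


Word 1: "grade" (length 5)
Word 2: "sixth" (length 5)
One optimal edit sequence:
  1. substitute 'g' -> 's'  (+1)
  2. substitute 'r' -> 'i'  (+1)
  3. substitute 'a' -> 'x'  (+1)
  4. substitute 'd' -> 't'  (+1)
  5. substitute 'e' -> 'h'  (+1)
Edit distance = 5
Max length = max(5, 5) = 5
Similarity = 1 - 5/5
= 0.0000


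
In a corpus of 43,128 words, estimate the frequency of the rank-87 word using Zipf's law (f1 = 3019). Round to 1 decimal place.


Zipf's law: f(r) = f(1) / r
f(1) = 3019
f(87) = 3019 / 87
= 34.7 occurrences


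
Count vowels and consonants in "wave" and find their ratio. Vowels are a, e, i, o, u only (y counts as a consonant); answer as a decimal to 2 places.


Word: "wave"
Vowels (a,e,i,o,u): 2
Consonants: 2
Ratio = 2/2
= 1.00


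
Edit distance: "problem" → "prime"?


Word 1: "problem" (length 7)
Word 2: "prime" (length 5)
One optimal edit sequence (insert/delete/substitute each cost 1):
  1. keep 'p'
  2. keep 'r'
  3. delete 'o'  (+1)
  4. substitute 'b' -> 'i'  (+1)
  5. substitute 'l' -> 'm'  (+1)
  6. keep 'e'
  7. delete 'm'  (+1)
Total edit operations: 4
Edit distance = 4


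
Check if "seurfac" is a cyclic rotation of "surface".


Word: "surface", Candidate: "seurfac"
Method: check if candidate is substring of word+word
"surfacesurface" contains "seurfac"? No
Is rotation = No


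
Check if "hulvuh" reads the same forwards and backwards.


Word: "hulvuh"
Reversed: "huvluh"
Forward == Backward? hulvuh != huvluh
Palindrome = No


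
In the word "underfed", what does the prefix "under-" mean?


Prefix: under-
Example: underfed (under- + fed)
Meaning = insufficient


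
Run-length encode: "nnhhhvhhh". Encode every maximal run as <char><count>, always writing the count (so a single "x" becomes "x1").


String: "nnhhhvhhh"
Scanning for consecutive runs:
  'n' x 2
  'h' x 3
  'v' x 1
  'h' x 3
RLE = "n2h3v1h3"


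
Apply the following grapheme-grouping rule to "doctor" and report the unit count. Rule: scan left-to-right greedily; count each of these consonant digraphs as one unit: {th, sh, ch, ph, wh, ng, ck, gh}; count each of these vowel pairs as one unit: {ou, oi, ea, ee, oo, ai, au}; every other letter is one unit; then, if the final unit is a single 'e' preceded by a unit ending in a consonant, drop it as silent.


Word: "doctor" (6 letters)
Left-to-right scan:
  [1] 'd' (letter)
  [2] 'o' (letter)
  [3] 'c' (letter)
  [4] 't' (letter)
  [5] 'o' (letter)
  [6] 'r' (letter)
Units from scan: 6
Sound units = 6 units


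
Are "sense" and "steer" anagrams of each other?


Word 1: "sense" → sorted: eenss
Word 2: "steer" → sorted: eerst
Same letters? eenss != eerst
Anagram = No


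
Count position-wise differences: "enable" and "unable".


Comparing character by character (same length = 6):
  Pos 0: 'e' vs 'u' !=
  Pos 1: 'n' vs 'n' =
  Pos 2: 'a' vs 'a' =
  Pos 3: 'b' vs 'b' =
  Pos 4: 'l' vs 'l' =
  Pos 5: 'e' vs 'e' =
Hamming distance = 1


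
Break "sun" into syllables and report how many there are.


Word: "sun"
Syllable breakdown: sun
Counting: 1 part
= 1 syllable


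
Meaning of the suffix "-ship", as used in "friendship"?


Suffix: -ship
As in: friendship -> friend + -ship
Meaning = state / position


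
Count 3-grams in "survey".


Word: "survey" (length 6)
Number of 3-grams = length - 3 + 1 = 6 - 3 + 1
= 4


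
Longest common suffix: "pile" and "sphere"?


Word 1: "pile"
Word 2: "sphere"
Comparing from end:
  Pos -1: 'e' == 'e'
  Pos -2: 'l' != 'r' (stop)
LCS = "e" (length 1)


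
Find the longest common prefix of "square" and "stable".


Word 1: "square"
Word 2: "stable"
Comparing from start:
  Pos 0: 's' == 's'
  Pos 1: 'q' != 't' (stop)
LCP = "s" (length 1)


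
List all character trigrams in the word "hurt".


Word: "hurt" (length 4)
Number of trigrams = 4 - 3 + 1 = 2
  Position 0: "hur"
  Position 1: "urt"
Trigrams = "hur", "urt"


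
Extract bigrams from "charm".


Word: "charm" (length 5)
Number of bigrams = 5 - 2 + 1 = 4
  Position 0: "ch"
  Position 1: "ha"
  Position 2: "ar"
  Position 3: "rm"
Bigrams = "ch", "ha", "ar", "rm"


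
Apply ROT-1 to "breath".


Word: "breath"
Shift: 1
Each letter → (letter + shift) mod 26:
  'b' (1) + 1 = 2 → 'c'
  'r' (17) + 1 = 18 → 's'
  'e' (4) + 1 = 5 → 'f'
  'a' (0) + 1 = 1 → 'b'
  't' (19) + 1 = 20 → 'u'
  'h' (7) + 1 = 8 → 'i'
Result = "csfbui"


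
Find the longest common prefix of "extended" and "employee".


Word 1: "extended"
Word 2: "employee"
Comparing from start:
  Pos 0: 'e' == 'e'
  Pos 1: 'x' != 'm' (stop)
LCP = "e" (length 1)


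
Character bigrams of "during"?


Word: "during" (length 6)
Number of bigrams = 6 - 2 + 1 = 5
  Position 0: "du"
  Position 1: "ur"
  Position 2: "ri"
  Position 3: "in"
  Position 4: "ng"
Bigrams = "du", "ur", "ri", "in", "ng"


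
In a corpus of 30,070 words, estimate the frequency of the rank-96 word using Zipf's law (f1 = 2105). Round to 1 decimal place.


Zipf's law: f(r) = f(1) / r
f(1) = 2105
f(96) = 2105 / 96
= 21.9 occurrences


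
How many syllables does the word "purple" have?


Word: "purple"
Syllable breakdown: pur-ple
Counting: 2 parts
= 2 syllables


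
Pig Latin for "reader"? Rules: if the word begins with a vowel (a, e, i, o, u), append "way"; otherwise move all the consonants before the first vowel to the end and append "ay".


Word: "reader"
Starts with consonant(s) → move to end, add 'ay'
Consonant cluster: "r"
Pig Latin = "eaderray"


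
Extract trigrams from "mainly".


Word: "mainly" (length 6)
Number of trigrams = 6 - 3 + 1 = 4
  Position 0: "mai"
  Position 1: "ain"
  Position 2: "inl"
  Position 3: "nly"
Trigrams = "mai", "ain", "inl", "nly"


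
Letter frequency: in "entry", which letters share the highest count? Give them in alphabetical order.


Word: "entry"
Letter counts:
  'e': 1
  'n': 1
  'r': 1
  't': 1
  'y': 1
Maximum count = 1
Most frequent = 'e', 'n', 'r', 't', 'y' (1 time each)


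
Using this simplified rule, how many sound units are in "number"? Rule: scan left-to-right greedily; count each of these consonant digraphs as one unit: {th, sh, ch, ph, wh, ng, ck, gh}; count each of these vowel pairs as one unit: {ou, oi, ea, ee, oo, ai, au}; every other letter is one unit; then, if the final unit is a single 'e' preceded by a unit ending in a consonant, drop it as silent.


Word: "number" (6 letters)
Left-to-right scan:
  1. 'n' (letter)
  2. 'u' (letter)
  3. 'm' (letter)
  4. 'b' (letter)
  5. 'e' (letter)
  6. 'r' (letter)
Units from scan: 6
Sound units = 6 units


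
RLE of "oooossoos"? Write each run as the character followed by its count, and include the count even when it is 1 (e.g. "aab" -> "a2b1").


String: "oooossoos"
Scanning for consecutive runs:
  'o' x 4
  's' x 2
  'o' x 2
  's' x 1
RLE = "o4s2o2s1"


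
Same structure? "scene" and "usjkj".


Pattern of "scene": [0, 1, 2, 3, 2]
Pattern of "usjkj": [0, 1, 2, 3, 2]
Patterns match
Same pattern = Yes


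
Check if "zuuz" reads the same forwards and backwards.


Word: "zuuz"
Reversed: "zuuz"
Forward == Backward? zuuz == zuuz
Palindrome = Yes


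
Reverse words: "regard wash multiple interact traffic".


Original: "regard wash multiple interact traffic"
Words (1..n): regard | wash | multiple | interact | traffic
Reversed (n..1): traffic | interact | multiple | wash | regard
Result = "traffic interact multiple wash regard"


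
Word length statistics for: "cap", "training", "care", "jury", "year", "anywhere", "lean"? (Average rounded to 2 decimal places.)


Lengths: "cap"=3, "training"=8, "care"=4, "jury"=4, "year"=4, "anywhere"=8, "lean"=4
Sum = 35, Count = 7
Average = 35/7 = 5.00
= avg=5.00, min=3, max=8


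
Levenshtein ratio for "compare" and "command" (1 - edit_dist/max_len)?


Word 1: "compare" (length 7)
Word 2: "command" (length 7)
One optimal edit sequence:
  1. keep 'c'
  2. keep 'o'
  3. keep 'm'
  4. substitute 'p' -> 'm'  (+1)
  5. keep 'a'
  6. substitute 'r' -> 'n'  (+1)
  7. substitute 'e' -> 'd'  (+1)
Edit distance = 3
Max length = max(7, 7) = 7
Similarity = 1 - 3/7
= 0.5714


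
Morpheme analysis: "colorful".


Word: "colorful"
Morphemes: color + -ful
Each morpheme carries meaning
= 2 morphemes


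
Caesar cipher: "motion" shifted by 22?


Word: "motion"
Shift: 22
Each letter → (letter + shift) mod 26:
  'm' (12) + 22 = 8 → 'i'
  'o' (14) + 22 = 10 → 'k'
  't' (19) + 22 = 15 → 'p'
  'i' (8) + 22 = 4 → 'e'
  'o' (14) + 22 = 10 → 'k'
  'n' (13) + 22 = 9 → 'j'
Result = "ikpekj"


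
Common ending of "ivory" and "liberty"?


Word 1: "ivory"
Word 2: "liberty"
Comparing from end:
  Pos -1: 'y' == 'y'
  Pos -2: 'r' != 't' (stop)
LCS = "y" (length 1)


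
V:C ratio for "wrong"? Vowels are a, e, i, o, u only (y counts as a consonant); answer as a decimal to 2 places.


Word: "wrong"
Vowels (a,e,i,o,u): 1
Consonants: 4
Ratio = 1/4
= 0.25


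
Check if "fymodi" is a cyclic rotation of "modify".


Word: "modify", Candidate: "fymodi"
Method: check if candidate is substring of word+word
"modifymodify" contains "fymodi"? Yes
Is rotation = Yes


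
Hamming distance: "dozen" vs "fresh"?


Comparing character by character (same length = 5):
  Pos 0: 'd' vs 'f' !=
  Pos 1: 'o' vs 'r' !=
  Pos 2: 'z' vs 'e' !=
  Pos 3: 'e' vs 's' !=
  Pos 4: 'n' vs 'h' !=
Hamming distance = 5


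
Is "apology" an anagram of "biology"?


Word 1: "biology" → sorted: bgilooy
Word 2: "apology" → sorted: agloopy
Same letters? bgilooy != agloopy
Anagram = No


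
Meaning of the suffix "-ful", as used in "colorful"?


Suffix: -ful
As in: colorful -> color + -ful
Meaning = full of


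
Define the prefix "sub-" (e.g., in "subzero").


Prefix: sub-
Example: subzero = sub- + zero
Meaning = under / below


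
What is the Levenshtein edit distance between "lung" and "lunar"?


Word 1: "lung" (length 4)
Word 2: "lunar" (length 5)
One optimal edit sequence (insert/delete/substitute each cost 1):
  1. keep 'l'
  2. keep 'u'
  3. keep 'n'
  4. insert 'a'  (+1)
  5. substitute 'g' -> 'r'  (+1)
Total edit operations: 2
Edit distance = 2


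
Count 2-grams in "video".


Word: "video" (length 5)
Number of 2-grams = length - 2 + 1 = 5 - 2 + 1
= 4


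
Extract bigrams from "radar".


Word: "radar" (length 5)
Number of bigrams = 5 - 2 + 1 = 4
  Position 0: "ra"
  Position 1: "ad"
  Position 2: "da"
  Position 3: "ar"
Bigrams = "ra", "ad", "da", "ar"


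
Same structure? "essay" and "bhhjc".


Pattern of "essay": [0, 1, 1, 2, 3]
Pattern of "bhhjc": [0, 1, 1, 2, 3]
Patterns match
Same pattern = Yes


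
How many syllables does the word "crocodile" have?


Word: "crocodile"
Syllable breakdown: croc / o / dile
Counting: 3 parts
= 3 syllables


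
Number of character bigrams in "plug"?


Word: "plug" (length 4)
Number of 2-grams = length - 2 + 1 = 4 - 2 + 1
= 3


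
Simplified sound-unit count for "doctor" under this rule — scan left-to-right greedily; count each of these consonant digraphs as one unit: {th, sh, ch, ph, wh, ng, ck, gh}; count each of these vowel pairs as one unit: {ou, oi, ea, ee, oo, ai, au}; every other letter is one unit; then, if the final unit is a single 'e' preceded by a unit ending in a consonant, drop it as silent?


Word: "doctor" (6 letters)
Left-to-right scan:
  1. 'd' (letter)
  2. 'o' (letter)
  3. 'c' (letter)
  4. 't' (letter)
  5. 'o' (letter)
  6. 'r' (letter)
Units from scan: 6
Sound units = 6 units


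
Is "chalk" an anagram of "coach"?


Word 1: "coach" → sorted: accho
Word 2: "chalk" → sorted: achkl
Same letters? accho != achkl
Anagram = No


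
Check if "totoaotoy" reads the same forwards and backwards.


Word: "totoaotoy"
Reversed: "yotoaotot"
Forward == Backward? totoaotoy != yotoaotot
Palindrome = No


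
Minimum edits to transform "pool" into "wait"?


Word 1: "pool" (length 4)
Word 2: "wait" (length 4)
One optimal edit sequence (insert/delete/substitute each cost 1):
  1. substitute 'p' -> 'w'  (+1)
  2. substitute 'o' -> 'a'  (+1)
  3. substitute 'o' -> 'i'  (+1)
  4. substitute 'l' -> 't'  (+1)
Total edit operations: 4
Edit distance = 4


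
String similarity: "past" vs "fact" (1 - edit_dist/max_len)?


Word 1: "past" (length 4)
Word 2: "fact" (length 4)
One optimal edit sequence:
  1. substitute 'p' -> 'f'  (+1)
  2. keep 'a'
  3. substitute 's' -> 'c'  (+1)
  4. keep 't'
Edit distance = 2
Max length = max(4, 4) = 4
Similarity = 1 - 2/4
= 0.5000


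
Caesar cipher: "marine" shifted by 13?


Word: "marine"
Shift: 13
Each letter → (letter + shift) mod 26:
  'm' (12) + 13 = 25 → 'z'
  'a' (0) + 13 = 13 → 'n'
  'r' (17) + 13 = 4 → 'e'
  'i' (8) + 13 = 21 → 'v'
  'n' (13) + 13 = 0 → 'a'
  'e' (4) + 13 = 17 → 'r'
Result = "znevar"


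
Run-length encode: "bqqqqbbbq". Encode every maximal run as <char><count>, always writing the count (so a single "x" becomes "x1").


String: "bqqqqbbbq"
Scanning for consecutive runs:
  'b' x 1
  'q' x 4
  'b' x 3
  'q' x 1
RLE = "b1q4b3q1"


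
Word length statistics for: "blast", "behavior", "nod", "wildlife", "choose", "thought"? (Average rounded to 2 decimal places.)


Lengths: "blast"=5, "behavior"=8, "nod"=3, "wildlife"=8, "choose"=6, "thought"=7
Sum = 37, Count = 6
Average = 37/6 = 6.17
= avg=6.17, min=3, max=8


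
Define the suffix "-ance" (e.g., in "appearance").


Suffix: -ance
Example: appearance (appear + -ance)
Meaning = state of


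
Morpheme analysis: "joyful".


Word: "joyful"
Morphemes: joy | -ful
Each morpheme carries meaning
= 2 morphemes


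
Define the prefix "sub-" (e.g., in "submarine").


Prefix: sub-
As in: submarine -> sub- + marine
Meaning = under / below


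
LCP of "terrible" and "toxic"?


Word 1: "terrible"
Word 2: "toxic"
Comparing from start:
  Pos 0: 't' == 't'
  Pos 1: 'e' != 'o' (stop)
LCP = "t" (length 1)


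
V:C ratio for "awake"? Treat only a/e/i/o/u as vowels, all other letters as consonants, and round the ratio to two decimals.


Word: "awake"
Vowels (a,e,i,o,u): 3
Consonants: 2
Ratio = 3/2
= 1.50


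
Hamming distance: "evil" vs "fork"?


Comparing character by character (same length = 4):
  Pos 0: 'e' vs 'f' !=
  Pos 1: 'v' vs 'o' !=
  Pos 2: 'i' vs 'r' !=
  Pos 3: 'l' vs 'k' !=
Hamming distance = 4


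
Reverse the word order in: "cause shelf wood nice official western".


Original: "cause shelf wood nice official western"
Words (1..n): cause | shelf | wood | nice | official | western
Reversed (n..1): western | official | nice | wood | shelf | cause
Result = "western official nice wood shelf cause"


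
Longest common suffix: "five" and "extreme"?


Word 1: "five"
Word 2: "extreme"
Comparing from end:
  Pos -1: 'e' == 'e'
  Pos -2: 'v' != 'm' (stop)
LCS = "e" (length 1)


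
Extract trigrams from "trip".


Word: "trip" (length 4)
Number of trigrams = 4 - 3 + 1 = 2
  Position 0: "tri"
  Position 1: "rip"
Trigrams = "tri", "rip"


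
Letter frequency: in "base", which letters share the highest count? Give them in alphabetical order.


Word: "base"
Letter counts:
  'a': 1
  'b': 1
  'e': 1
  's': 1
Maximum count = 1
Most frequent = 'a', 'b', 'e', 's' (1 time each)


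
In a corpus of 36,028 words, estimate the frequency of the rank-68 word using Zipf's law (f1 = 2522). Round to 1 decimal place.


Zipf's law: f(r) = f(1) / r
f(1) = 2522
f(68) = 2522 / 68
= 37.1 occurrences


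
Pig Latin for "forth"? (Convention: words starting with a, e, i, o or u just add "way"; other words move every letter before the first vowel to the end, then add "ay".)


Word: "forth"
Starts with consonant(s) → move to end, add 'ay'
Consonant cluster: "f"
Pig Latin = "orthfay"


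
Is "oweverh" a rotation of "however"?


Word: "however", Candidate: "oweverh"
Method: check if candidate is substring of word+word
"howeverhowever" contains "oweverh"? Yes
Is rotation = Yes


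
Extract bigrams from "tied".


Word: "tied" (length 4)
Number of bigrams = 4 - 2 + 1 = 3
  Position 0: "ti"
  Position 1: "ie"
  Position 2: "ed"
Bigrams = "ti", "ie", "ed"


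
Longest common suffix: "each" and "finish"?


Word 1: "each"
Word 2: "finish"
Comparing from end:
  Pos -1: 'h' == 'h'
  Pos -2: 'c' != 's' (stop)
LCS = "h" (length 1)


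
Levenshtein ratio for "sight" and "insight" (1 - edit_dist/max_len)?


Word 1: "sight" (length 5)
Word 2: "insight" (length 7)
One optimal edit sequence:
  1. insert 'i'  (+1)
  2. insert 'n'  (+1)
  3. keep 's'
  4. keep 'i'
  5. keep 'g'
  6. keep 'h'
  7. keep 't'
Edit distance = 2
Max length = max(5, 7) = 7
Similarity = 1 - 2/7
= 0.7143


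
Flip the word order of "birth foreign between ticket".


Original: "birth foreign between ticket"
Words (1..n): birth | foreign | between | ticket
Reversed (n..1): ticket | between | foreign | birth
Result = "ticket between foreign birth"


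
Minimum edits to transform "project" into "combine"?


Word 1: "project" (length 7)
Word 2: "combine" (length 7)
One optimal edit sequence (insert/delete/substitute each cost 1):
  1. substitute 'p' -> 'c'  (+1)
  2. substitute 'r' -> 'o'  (+1)
  3. substitute 'o' -> 'm'  (+1)
  4. substitute 'j' -> 'b'  (+1)
  5. substitute 'e' -> 'i'  (+1)
  6. substitute 'c' -> 'n'  (+1)
  7. substitute 't' -> 'e'  (+1)
Total edit operations: 7
Edit distance = 7


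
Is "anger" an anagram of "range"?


Word 1: "range" → sorted: aegnr
Word 2: "anger" → sorted: aegnr
Same letters? aegnr == aegnr
Anagram = Yes


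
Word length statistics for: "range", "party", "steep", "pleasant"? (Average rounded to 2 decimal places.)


Lengths: "range"=5, "party"=5, "steep"=5, "pleasant"=8
Sum = 23, Count = 4
Average = 23/4 = 5.75
= avg=5.75, min=5, max=8


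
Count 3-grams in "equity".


Word: "equity" (length 6)
Number of 3-grams = length - 3 + 1 = 6 - 3 + 1
= 4


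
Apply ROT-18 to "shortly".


Word: "shortly"
Shift: 18
Each letter → (letter + shift) mod 26:
  's' (18) + 18 = 10 → 'k'
  'h' (7) + 18 = 25 → 'z'
  'o' (14) + 18 = 6 → 'g'
  'r' (17) + 18 = 9 → 'j'
  't' (19) + 18 = 11 → 'l'
  'l' (11) + 18 = 3 → 'd'
  'y' (24) + 18 = 16 → 'q'
Result = "kzgjldq"


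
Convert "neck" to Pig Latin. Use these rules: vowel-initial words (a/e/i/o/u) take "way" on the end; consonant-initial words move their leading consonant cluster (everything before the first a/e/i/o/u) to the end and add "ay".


Word: "neck"
Starts with consonant(s) → move to end, add 'ay'
Consonant cluster: "n"
Pig Latin = "ecknay"


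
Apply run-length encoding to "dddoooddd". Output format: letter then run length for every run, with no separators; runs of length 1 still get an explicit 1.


String: "dddoooddd"
Scanning for consecutive runs:
  'd' x 3
  'o' x 3
  'd' x 3
RLE = "d3o3d3"


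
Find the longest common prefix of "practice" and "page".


Word 1: "practice"
Word 2: "page"
Comparing from start:
  Pos 0: 'p' == 'p'
  Pos 1: 'r' != 'a' (stop)
LCP = "p" (length 1)


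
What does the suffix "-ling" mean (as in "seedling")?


Suffix: -ling
Example: seedling (seed + -ling)
Meaning = small / young


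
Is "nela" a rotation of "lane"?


Word: "lane", Candidate: "nela"
Method: check if candidate is substring of word+word
"lanelane" contains "nela"? Yes
Is rotation = Yes


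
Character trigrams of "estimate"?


Word: "estimate" (length 8)
Number of trigrams = 8 - 3 + 1 = 6
  Position 0: "est"
  Position 1: "sti"
  Position 2: "tim"
  Position 3: "ima"
  Position 4: "mat"
  Position 5: "ate"
Trigrams = "est", "sti", "tim", "ima", "mat", "ate"


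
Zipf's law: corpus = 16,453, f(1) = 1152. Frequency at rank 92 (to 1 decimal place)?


Zipf's law: f(r) = f(1) / r
f(1) = 1152
f(92) = 1152 / 92
= 12.5 occurrences


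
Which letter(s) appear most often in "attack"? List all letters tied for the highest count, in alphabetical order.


Word: "attack"
Letter counts:
  'a': 2
  'c': 1
  'k': 1
  't': 2
Maximum count = 2
Most frequent = 'a', 't' (2 times each)


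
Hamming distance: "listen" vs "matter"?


Comparing character by character (same length = 6):
  Pos 0: 'l' vs 'm' !=
  Pos 1: 'i' vs 'a' !=
  Pos 2: 's' vs 't' !=
  Pos 3: 't' vs 't' =
  Pos 4: 'e' vs 'e' =
  Pos 5: 'n' vs 'r' !=
Hamming distance = 4


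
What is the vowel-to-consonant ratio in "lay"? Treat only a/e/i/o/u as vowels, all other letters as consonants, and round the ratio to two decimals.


Word: "lay"
Vowels (a,e,i,o,u): 1
Consonants: 2
Ratio = 1/2
= 0.50


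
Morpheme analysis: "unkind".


Word: "unkind"
Morphemes: un- | kind
Each morpheme carries meaning
= 2 morphemes


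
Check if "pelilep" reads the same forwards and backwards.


Word: "pelilep"
Reversed: "pelilep"
Forward == Backward? pelilep == pelilep
Palindrome = Yes


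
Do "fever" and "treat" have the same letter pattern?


Pattern of "fever": [0, 1, 2, 1, 3]
Pattern of "treat": [0, 1, 2, 3, 0]
Patterns do not match
Same pattern = No


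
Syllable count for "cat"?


Word: "cat"
Syllable breakdown: cat
Counting: 1 part
= 1 syllable


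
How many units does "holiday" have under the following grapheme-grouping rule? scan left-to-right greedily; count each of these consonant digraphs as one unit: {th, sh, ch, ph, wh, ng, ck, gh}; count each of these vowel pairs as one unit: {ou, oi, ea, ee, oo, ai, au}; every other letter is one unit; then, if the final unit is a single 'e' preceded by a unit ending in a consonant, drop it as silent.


Word: "holiday" (7 letters)
Left-to-right scan:
  [1] 'h' (letter)
  [2] 'o' (letter)
  [3] 'l' (letter)
  [4] 'i' (letter)
  [5] 'd' (letter)
  [6] 'a' (letter)
  [7] 'y' (letter)
Units from scan: 7
Sound units = 7 units


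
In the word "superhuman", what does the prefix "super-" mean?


Prefix: super-
As in: superhuman -> super- + human
Meaning = above / beyond


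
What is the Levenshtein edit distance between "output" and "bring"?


Word 1: "output" (length 6)
Word 2: "bring" (length 5)
One optimal edit sequence (insert/delete/substitute each cost 1):
  1. delete 'o'  (+1)
  2. substitute 'u' -> 'b'  (+1)
  3. substitute 't' -> 'r'  (+1)
  4. substitute 'p' -> 'i'  (+1)
  5. substitute 'u' -> 'n'  (+1)
  6. substitute 't' -> 'g'  (+1)
Total edit operations: 6
Edit distance = 6


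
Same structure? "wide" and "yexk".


Pattern of "wide": [0, 1, 2, 3]
Pattern of "yexk": [0, 1, 2, 3]
Patterns match
Same pattern = Yes


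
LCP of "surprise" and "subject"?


Word 1: "surprise"
Word 2: "subject"
Comparing from start:
  Pos 0: 's' == 's'
  Pos 1: 'u' == 'u'
  Pos 2: 'r' != 'b' (stop)
LCP = "su" (length 2)


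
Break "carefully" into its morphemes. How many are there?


Word: "carefully"
Morphemes: care + -ful + -ly
Each morpheme carries meaning
= 3 morphemes


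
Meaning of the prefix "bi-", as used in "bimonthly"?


Prefix: bi-
Example: bimonthly = bi- + monthly
Meaning = two


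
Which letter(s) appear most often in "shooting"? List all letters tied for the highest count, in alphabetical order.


Word: "shooting"
Letter counts:
  'g': 1
  'h': 1
  'i': 1
  'n': 1
  'o': 2
  's': 1
  't': 1
Maximum count = 2
Most frequent = 'o' (2 times each)


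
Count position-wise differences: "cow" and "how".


Comparing character by character (same length = 3):
  Pos 0: 'c' vs 'h' !=
  Pos 1: 'o' vs 'o' =
  Pos 2: 'w' vs 'w' =
Hamming distance = 1


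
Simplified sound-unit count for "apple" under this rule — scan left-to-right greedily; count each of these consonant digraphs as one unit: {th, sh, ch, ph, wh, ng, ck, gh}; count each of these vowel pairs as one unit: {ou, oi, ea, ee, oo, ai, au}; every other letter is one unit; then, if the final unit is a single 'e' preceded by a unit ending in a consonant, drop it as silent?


Word: "apple" (5 letters)
Left-to-right scan:
  [1] 'a' (letter)
  [2] 'p' (letter)
  [3] 'p' (letter)
  [4] 'l' (letter)
  [5] 'e' (letter)
Units from scan: 5
Final unit is 'e' after a consonant -> drop as silent (-1)
Sound units = 4 units


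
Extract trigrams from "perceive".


Word: "perceive" (length 8)
Number of trigrams = 8 - 3 + 1 = 6
  Position 0: "per"
  Position 1: "erc"
  Position 2: "rce"
  Position 3: "cei"
  Position 4: "eiv"
  Position 5: "ive"
Trigrams = "per", "erc", "rce", "cei", "eiv", "ive"


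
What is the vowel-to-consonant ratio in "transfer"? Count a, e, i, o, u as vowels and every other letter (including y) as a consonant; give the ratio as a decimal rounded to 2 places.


Word: "transfer"
Vowels (a,e,i,o,u): 2
Consonants: 6
Ratio = 2/6
= 0.33


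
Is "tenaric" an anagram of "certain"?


Word 1: "certain" → sorted: aceinrt
Word 2: "tenaric" → sorted: aceinrt
Same letters? aceinrt == aceinrt
Anagram = Yes


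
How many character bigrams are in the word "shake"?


Word: "shake" (length 5)
Number of 2-grams = length - 2 + 1 = 5 - 2 + 1
= 4


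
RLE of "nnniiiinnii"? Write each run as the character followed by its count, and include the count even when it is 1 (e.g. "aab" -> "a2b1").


String: "nnniiiinnii"
Scanning for consecutive runs:
  'n' x 3
  'i' x 4
  'n' x 2
  'i' x 2
RLE = "n3i4n2i2"


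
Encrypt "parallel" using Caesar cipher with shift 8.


Word: "parallel"
Shift: 8
Each letter → (letter + shift) mod 26:
  'p' (15) + 8 = 23 → 'x'
  'a' (0) + 8 = 8 → 'i'
  'r' (17) + 8 = 25 → 'z'
  'a' (0) + 8 = 8 → 'i'
  'l' (11) + 8 = 19 → 't'
  'l' (11) + 8 = 19 → 't'
  'e' (4) + 8 = 12 → 'm'
  'l' (11) + 8 = 19 → 't'
Result = "xizittmt"


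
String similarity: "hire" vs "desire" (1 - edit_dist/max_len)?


Word 1: "hire" (length 4)
Word 2: "desire" (length 6)
One optimal edit sequence:
  1. insert 'd'  (+1)
  2. insert 'e'  (+1)
  3. substitute 'h' -> 's'  (+1)
  4. keep 'i'
  5. keep 'r'
  6. keep 'e'
Edit distance = 3
Max length = max(4, 6) = 6
Similarity = 1 - 3/6
= 0.5000


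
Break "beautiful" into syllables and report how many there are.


Word: "beautiful"
Syllable breakdown: beau · ti · ful
Counting: 3 parts
= 3 syllables


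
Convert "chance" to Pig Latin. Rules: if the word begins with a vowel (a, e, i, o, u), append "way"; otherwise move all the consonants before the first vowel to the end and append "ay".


Word: "chance"
Starts with consonant(s) → move to end, add 'ay'
Consonant cluster: "ch"
Pig Latin = "ancechay"


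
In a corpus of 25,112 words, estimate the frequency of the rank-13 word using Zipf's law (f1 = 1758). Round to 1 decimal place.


Zipf's law: f(r) = f(1) / r
f(1) = 1758
f(13) = 1758 / 13
= 135.2 occurrences


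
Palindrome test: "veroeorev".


Word: "veroeorev"
Reversed: "veroeorev"
Forward == Backward? veroeorev == veroeorev
Palindrome = Yes


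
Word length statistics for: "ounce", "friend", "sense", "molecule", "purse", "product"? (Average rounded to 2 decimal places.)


Lengths: "ounce"=5, "friend"=6, "sense"=5, "molecule"=8, "purse"=5, "product"=7
Sum = 36, Count = 6
Average = 36/6 = 6.00
= avg=6.00, min=5, max=8


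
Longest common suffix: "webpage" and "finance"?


Word 1: "webpage"
Word 2: "finance"
Comparing from end:
  Pos -1: 'e' == 'e'
  Pos -2: 'g' != 'c' (stop)
LCS = "e" (length 1)


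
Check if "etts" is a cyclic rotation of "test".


Word: "test", Candidate: "etts"
Method: check if candidate is substring of word+word
"testtest" contains "etts"? No
Is rotation = No


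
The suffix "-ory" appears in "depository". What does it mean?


Suffix: -ory
As in: depository -> deposit + -ory
Meaning = relating to / place for


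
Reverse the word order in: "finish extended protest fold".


Original: "finish extended protest fold"
Words (1..n): finish | extended | protest | fold
Reversed (n..1): fold | protest | extended | finish
Result = "fold protest extended finish"


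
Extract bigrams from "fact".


Word: "fact" (length 4)
Number of bigrams = 4 - 2 + 1 = 3
  Position 0: "fa"
  Position 1: "ac"
  Position 2: "ct"
Bigrams = "fa", "ac", "ct"


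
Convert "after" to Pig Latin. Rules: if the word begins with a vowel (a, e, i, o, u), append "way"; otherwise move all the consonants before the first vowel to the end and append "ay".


Word: "after"
Starts with vowel → add 'way'
Pig Latin = "afterway"


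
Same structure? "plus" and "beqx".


Pattern of "plus": [0, 1, 2, 3]
Pattern of "beqx": [0, 1, 2, 3]
Patterns match
Same pattern = Yes


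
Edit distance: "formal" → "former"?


Word 1: "formal" (length 6)
Word 2: "former" (length 6)
One optimal edit sequence (insert/delete/substitute each cost 1):
  1. keep 'f'
  2. keep 'o'
  3. keep 'r'
  4. keep 'm'
  5. substitute 'a' -> 'e'  (+1)
  6. substitute 'l' -> 'r'  (+1)
Total edit operations: 2
Edit distance = 2


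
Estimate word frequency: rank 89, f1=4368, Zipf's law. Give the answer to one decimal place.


Zipf's law: f(r) = f(1) / r
f(1) = 4368
f(89) = 4368 / 89
= 49.1 occurrences


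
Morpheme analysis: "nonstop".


Word: "nonstop"
Morphemes: non- + stop
Each morpheme carries meaning
= 2 morphemes


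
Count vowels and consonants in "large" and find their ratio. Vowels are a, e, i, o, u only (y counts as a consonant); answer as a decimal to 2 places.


Word: "large"
Vowels (a,e,i,o,u): 2
Consonants: 3
Ratio = 2/3
= 0.67


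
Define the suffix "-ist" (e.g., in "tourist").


Suffix: -ist
As in: tourist -> tour + -ist
Meaning = one who practices


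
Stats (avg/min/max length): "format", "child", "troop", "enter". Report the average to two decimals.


Lengths: "format"=6, "child"=5, "troop"=5, "enter"=5
Sum = 21, Count = 4
Average = 21/4 = 5.25
= avg=5.25, min=5, max=6


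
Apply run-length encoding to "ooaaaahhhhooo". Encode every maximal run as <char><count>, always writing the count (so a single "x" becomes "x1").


String: "ooaaaahhhhooo"
Scanning for consecutive runs:
  'o' x 2
  'a' x 4
  'h' x 4
  'o' x 3
RLE = "o2a4h4o3"


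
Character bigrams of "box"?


Word: "box" (length 3)
Number of bigrams = 3 - 2 + 1 = 2
  Position 0: "bo"
  Position 1: "ox"
Bigrams = "bo", "ox"


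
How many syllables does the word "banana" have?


Word: "banana"
Syllable breakdown: ba / na / na
Counting: 3 parts
= 3 syllables


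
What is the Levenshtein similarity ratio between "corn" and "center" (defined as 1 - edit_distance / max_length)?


Word 1: "corn" (length 4)
Word 2: "center" (length 6)
One optimal edit sequence:
  1. keep 'c'
  2. insert 'e'  (+1)
  3. insert 'n'  (+1)
  4. substitute 'o' -> 't'  (+1)
  5. substitute 'r' -> 'e'  (+1)
  6. substitute 'n' -> 'r'  (+1)
Edit distance = 5
Max length = max(4, 6) = 6
Similarity = 1 - 5/6
= 0.1667


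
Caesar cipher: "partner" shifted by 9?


Word: "partner"
Shift: 9
Each letter → (letter + shift) mod 26:
  'p' (15) + 9 = 24 → 'y'
  'a' (0) + 9 = 9 → 'j'
  'r' (17) + 9 = 0 → 'a'
  't' (19) + 9 = 2 → 'c'
  'n' (13) + 9 = 22 → 'w'
  'e' (4) + 9 = 13 → 'n'
  'r' (17) + 9 = 0 → 'a'
Result = "yjacwna"


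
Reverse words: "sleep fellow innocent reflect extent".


Original: "sleep fellow innocent reflect extent"
Words (1..n): sleep | fellow | innocent | reflect | extent
Reversed (n..1): extent | reflect | innocent | fellow | sleep
Result = "extent reflect innocent fellow sleep"


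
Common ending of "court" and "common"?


Word 1: "court"
Word 2: "common"
Comparing from end:
  Pos -1: 't' != 'n' (stop)
LCS = "" (length 0)


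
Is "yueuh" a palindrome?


Word: "yueuh"
Reversed: "hueuy"
Forward == Backward? yueuh != hueuy
Palindrome = No


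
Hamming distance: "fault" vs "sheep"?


Comparing character by character (same length = 5):
  Pos 0: 'f' vs 's' !=
  Pos 1: 'a' vs 'h' !=
  Pos 2: 'u' vs 'e' !=
  Pos 3: 'l' vs 'e' !=
  Pos 4: 't' vs 'p' !=
Hamming distance = 5


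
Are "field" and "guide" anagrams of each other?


Word 1: "field" → sorted: defil
Word 2: "guide" → sorted: degiu
Same letters? defil != degiu
Anagram = No


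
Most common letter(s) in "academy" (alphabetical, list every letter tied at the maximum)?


Word: "academy"
Letter counts:
  'a': 2
  'c': 1
  'd': 1
  'e': 1
  'm': 1
  'y': 1
Maximum count = 2
Most frequent = 'a' (2 times each)
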